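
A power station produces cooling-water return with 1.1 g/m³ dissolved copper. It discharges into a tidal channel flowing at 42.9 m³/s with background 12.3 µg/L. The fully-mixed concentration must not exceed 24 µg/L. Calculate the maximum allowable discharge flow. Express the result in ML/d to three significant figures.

40.3 ML/d

12.3 µg/L = 0.0123 mg/L.
24 µg/L = 0.024 mg/L.
Mass balance at complete mixing: C_std·(Q_w + Q_r) = Q_w·C_e + Q_r·C_b.
Rearranging, Q_w = Q_r·(C_std − C_b)/(C_e − C_std) = 42.9·(0.024 − 0.0123) / (1.1 − 0.024) = 0.4665 m³/s.
= 40.3 ML/d.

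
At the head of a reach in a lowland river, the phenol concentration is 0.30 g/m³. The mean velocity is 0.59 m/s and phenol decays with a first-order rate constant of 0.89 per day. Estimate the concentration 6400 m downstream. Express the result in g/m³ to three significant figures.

0.268 g/m³

Travel time t = 6400 m / 0.59 m/s = 6400/0.59 = 1.085e+04 s = 0.1255 d.
First-order decay: C = 0.30·exp(−0.89·0.1255) = 0.30·0.8943 = 0.2683 g/m³.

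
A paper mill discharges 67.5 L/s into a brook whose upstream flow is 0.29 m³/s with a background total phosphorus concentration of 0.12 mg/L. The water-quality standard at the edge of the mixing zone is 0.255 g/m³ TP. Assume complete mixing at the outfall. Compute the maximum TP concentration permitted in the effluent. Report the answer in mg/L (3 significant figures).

67.5 L/s = 0.0675 m³/s.
Mass balance: 0.255·0.3575 = 0.0675·Cₑ + 0.29·0.12.
Cₑ = (0.09116 − 0.0348) / 0.0675 = 0.835 mg/L.

0.835 mg/L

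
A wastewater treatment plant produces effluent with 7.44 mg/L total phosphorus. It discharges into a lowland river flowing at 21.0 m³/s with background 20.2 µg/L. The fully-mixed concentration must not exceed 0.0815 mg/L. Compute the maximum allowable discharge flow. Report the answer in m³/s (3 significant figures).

20.2 µg/L = 0.0202 mg/L.
Mass balance at complete mixing: C_std·(Q_w + Q_r) = Q_w·C_e + Q_r·C_b.
Rearranging, Q_w = Q_r·(C_std − C_b)/(C_e − C_std) = 21.0·(0.0815 − 0.0202) / (7.44 − 0.0815) = 0.1749 m³/s.

0.175 m³/s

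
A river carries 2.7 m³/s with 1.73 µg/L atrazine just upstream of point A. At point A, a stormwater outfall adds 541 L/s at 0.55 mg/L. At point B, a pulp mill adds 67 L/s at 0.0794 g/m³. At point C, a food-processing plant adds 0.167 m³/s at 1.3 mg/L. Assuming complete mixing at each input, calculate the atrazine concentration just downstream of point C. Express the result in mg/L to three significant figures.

0.151 mg/L

1.73 µg/L = 0.00173 mg/L.
541 L/s = 0.541 m³/s.
After input A: C = (2.7·0.00173 + 0.541·0.55) / 3.241 = 0.09325 mg/L.
67 L/s = 0.067 m³/s.
After input B: C = (3.241·0.09325 + 0.067·0.0794) / 3.308 = 0.09297 mg/L.
After input C: C = (3.308·0.09297 + 0.167·1.3) / 3.475 = 0.151 mg/L.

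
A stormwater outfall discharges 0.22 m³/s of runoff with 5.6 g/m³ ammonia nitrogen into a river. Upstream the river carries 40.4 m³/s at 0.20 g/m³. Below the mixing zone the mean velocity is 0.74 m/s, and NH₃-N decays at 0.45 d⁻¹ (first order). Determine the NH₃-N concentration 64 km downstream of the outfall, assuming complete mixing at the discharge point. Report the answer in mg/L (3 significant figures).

0.146 mg/L

After complete mixing, C₀ = (0.22·5.6 + 40.4·0.2) / 40.62 = 0.2292 mg/L.
Travel time t = 6.4e+04 m / 0.74 m/s = 8.649e+04 s = 1.001 d.
C = 0.2292·exp(−0.45·1.001) = 0.2292·0.6373 = 0.1461 mg/L.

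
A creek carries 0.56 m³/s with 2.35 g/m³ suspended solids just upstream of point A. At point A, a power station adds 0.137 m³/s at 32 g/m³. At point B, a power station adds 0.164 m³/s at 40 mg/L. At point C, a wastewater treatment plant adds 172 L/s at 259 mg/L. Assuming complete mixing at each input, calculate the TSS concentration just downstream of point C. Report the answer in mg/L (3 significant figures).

After input A: C = (0.56·2.35 + 0.137·32) / 0.697 = 8.178 mg/L.
After input B: C = (0.697·8.178 + 0.164·40) / 0.861 = 14.24 mg/L.
172 L/s = 0.172 m³/s.
After input C: C = (0.861·14.24 + 0.172·259) / 1.033 = 54.99 mg/L.

55.0 mg/L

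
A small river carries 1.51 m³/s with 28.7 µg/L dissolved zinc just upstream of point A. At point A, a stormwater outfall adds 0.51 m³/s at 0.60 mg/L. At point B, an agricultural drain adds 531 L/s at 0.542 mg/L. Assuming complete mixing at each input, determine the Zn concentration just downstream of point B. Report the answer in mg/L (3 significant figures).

0.250 mg/L

28.7 µg/L = 0.0287 mg/L.
After input A: C = (1.51·0.0287 + 0.51·0.6) / 2.02 = 0.1729 mg/L.
531 L/s = 0.531 m³/s.
After input B: C = (2.02·0.1729 + 0.531·0.542) / 2.551 = 0.2498 mg/L.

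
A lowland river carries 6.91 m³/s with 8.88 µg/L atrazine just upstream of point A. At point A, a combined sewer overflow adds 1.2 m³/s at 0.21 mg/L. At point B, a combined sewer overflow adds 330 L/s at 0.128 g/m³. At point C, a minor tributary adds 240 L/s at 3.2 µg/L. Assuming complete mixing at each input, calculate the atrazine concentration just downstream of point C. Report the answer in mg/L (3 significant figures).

8.88 µg/L = 0.00888 mg/L.
After input A: C = (6.91·0.00888 + 1.2·0.21) / 8.11 = 0.03864 mg/L.
330 L/s = 0.33 m³/s.
After input B: C = (8.11·0.03864 + 0.33·0.128) / 8.44 = 0.04213 mg/L.
240 L/s = 0.24 m³/s.
3.2 µg/L = 0.0032 mg/L.
After input C: C = (8.44·0.04213 + 0.24·0.0032) / 8.68 = 0.04106 mg/L.

0.0411 mg/L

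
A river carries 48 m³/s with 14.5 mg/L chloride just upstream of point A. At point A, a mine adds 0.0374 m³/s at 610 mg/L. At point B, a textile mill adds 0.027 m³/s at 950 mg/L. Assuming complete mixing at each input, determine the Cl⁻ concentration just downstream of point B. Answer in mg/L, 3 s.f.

After input A: C = (48·14.5 + 0.0374·610) / 48.04 = 14.96 mg/L.
After input B: C = (48.04·14.96 + 0.027·950) / 48.06 = 15.49 mg/L.

15.5 mg/L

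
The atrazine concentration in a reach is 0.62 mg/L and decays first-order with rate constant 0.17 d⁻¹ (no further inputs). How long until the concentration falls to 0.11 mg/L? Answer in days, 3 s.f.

10.2 d

t = ln(C₀/C)/k = ln(0.62/0.11)/0.17 = 1.729/0.17 = 10.17 d.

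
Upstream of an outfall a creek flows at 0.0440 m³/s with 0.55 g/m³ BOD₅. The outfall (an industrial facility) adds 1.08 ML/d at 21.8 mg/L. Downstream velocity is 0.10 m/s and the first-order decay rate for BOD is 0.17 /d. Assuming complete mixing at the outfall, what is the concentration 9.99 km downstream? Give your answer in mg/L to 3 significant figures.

1.08 ML/d = 0.0125 m³/s.
After complete mixing, C₀ = (0.0125·21.8 + 0.044·0.55) / 0.0565 = 5.251 mg/L.
Travel time t = 9990 m / 0.10 m/s = 9.99e+04 s = 1.156 d.
C = 5.251·exp(−0.17·1.156) = 5.251·0.8215 = 4.314 mg/L.

4.31 mg/L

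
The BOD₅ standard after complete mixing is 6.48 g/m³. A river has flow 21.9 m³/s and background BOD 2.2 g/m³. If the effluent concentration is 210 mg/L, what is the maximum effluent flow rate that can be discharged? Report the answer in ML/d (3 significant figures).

39.8 ML/d

Mass balance at complete mixing: C_std·(Q_w + Q_r) = Q_w·C_e + Q_r·C_b.
Rearranging, Q_w = Q_r·(C_std − C_b)/(C_e − C_std) = 21.9·(6.48 − 2.2) / (210 − 6.48) = 0.4606 m³/s.
= 39.79 ML/d.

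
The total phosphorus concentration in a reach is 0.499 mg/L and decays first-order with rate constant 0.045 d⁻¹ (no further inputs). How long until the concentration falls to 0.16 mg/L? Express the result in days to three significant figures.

t = ln(C₀/C)/k = ln(0.499/0.16)/0.045 = 1.137/0.045 = 25.28 d.

25.3 d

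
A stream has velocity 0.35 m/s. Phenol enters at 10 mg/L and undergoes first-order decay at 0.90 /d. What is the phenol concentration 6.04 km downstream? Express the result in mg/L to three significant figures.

Travel time t = 6.04 km / 0.35 m/s = 6040/0.35 = 1.726e+04 s = 0.1997 d.
First-order decay: C = 10·exp(−0.90·0.1997) = 10·0.8355 = 8.355 mg/L.

8.35 mg/L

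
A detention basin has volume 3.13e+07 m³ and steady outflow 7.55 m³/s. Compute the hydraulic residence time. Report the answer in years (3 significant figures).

0.131 yr

Q = 7.55 m³/s × 3.156e+07 s/yr = 2.383e+08 m³/yr.
Hydraulic residence time τ = V/Q = 3.13e+07/2.383e+08 = 0.1314 yr.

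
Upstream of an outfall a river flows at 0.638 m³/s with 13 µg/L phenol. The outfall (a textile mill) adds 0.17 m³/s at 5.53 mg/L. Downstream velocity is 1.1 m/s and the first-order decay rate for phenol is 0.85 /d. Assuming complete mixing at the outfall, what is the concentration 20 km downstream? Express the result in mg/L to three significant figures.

0.982 mg/L

13 µg/L = 0.013 mg/L.
After complete mixing, C₀ = (0.17·5.53 + 0.638·0.013) / 0.808 = 1.174 mg/L.
Travel time t = 2e+04 m / 1.1 m/s = 1.818e+04 s = 0.2104 d.
C = 1.174·exp(−0.85·0.2104) = 1.174·0.8362 = 0.9815 mg/L.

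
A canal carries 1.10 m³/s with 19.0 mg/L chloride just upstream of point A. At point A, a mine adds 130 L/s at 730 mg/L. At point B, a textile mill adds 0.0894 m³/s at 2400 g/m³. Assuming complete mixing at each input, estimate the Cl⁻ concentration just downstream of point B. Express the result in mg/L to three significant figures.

250 mg/L

130 L/s = 0.13 m³/s.
After input A: C = (1.1·19 + 0.13·730) / 1.23 = 94.15 mg/L.
After input B: C = (1.23·94.15 + 0.0894·2400) / 1.319 = 250.4 mg/L.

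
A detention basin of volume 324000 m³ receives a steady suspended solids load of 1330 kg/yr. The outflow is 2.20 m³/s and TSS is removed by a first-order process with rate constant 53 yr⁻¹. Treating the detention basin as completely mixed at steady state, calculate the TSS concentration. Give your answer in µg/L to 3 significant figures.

Outflow Q = 2.20 m³/s × 3.156e+07 s/yr = 6.943e+07 m³/yr.
Steady-state CSTR mass balance: W = Q·C + k·V·C, so C = W/(Q + kV).
Q + kV = 6.943e+07 + 53·324000 = 8.66e+07 m³/yr.
C = 1330/8.66e+07 = 1.536e-05 kg/m³ = 0.01536 mg/L = 15.36 µg/L.

15.4 µg/L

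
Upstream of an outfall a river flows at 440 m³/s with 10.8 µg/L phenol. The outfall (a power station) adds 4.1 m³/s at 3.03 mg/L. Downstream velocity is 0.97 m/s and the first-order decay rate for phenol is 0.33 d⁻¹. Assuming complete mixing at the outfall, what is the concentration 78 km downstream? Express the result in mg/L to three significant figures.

10.8 µg/L = 0.0108 mg/L.
After complete mixing, C₀ = (4.1·3.03 + 440·0.0108) / 444.1 = 0.03867 mg/L.
Travel time t = 7.8e+04 m / 0.97 m/s = 8.041e+04 s = 0.9307 d.
C = 0.03867·exp(−0.33·0.9307) = 0.03867·0.7356 = 0.02845 mg/L.

0.0284 mg/L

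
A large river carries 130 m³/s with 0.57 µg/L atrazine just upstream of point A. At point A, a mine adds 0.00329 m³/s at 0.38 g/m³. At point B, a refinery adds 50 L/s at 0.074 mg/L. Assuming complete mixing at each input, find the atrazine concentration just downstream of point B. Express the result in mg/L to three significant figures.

0.000608 mg/L

0.57 µg/L = 0.00057 mg/L.
After input A: C = (130·0.00057 + 0.00329·0.38) / 130 = 0.0005796 mg/L.
50 L/s = 0.05 m³/s.
After input B: C = (130·0.0005796 + 0.05·0.074) / 130.1 = 0.0006078 mg/L.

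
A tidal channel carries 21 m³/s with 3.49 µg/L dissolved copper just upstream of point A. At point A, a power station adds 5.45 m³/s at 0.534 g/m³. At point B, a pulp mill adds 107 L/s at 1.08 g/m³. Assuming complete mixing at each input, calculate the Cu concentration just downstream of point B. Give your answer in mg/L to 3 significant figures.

3.49 µg/L = 0.00349 mg/L.
After input A: C = (21·0.00349 + 5.45·0.534) / 26.45 = 0.1128 mg/L.
107 L/s = 0.107 m³/s.
After input B: C = (26.45·0.1128 + 0.107·1.08) / 26.56 = 0.1167 mg/L.

0.117 mg/L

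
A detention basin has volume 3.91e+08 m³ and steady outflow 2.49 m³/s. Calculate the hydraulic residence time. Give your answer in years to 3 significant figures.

Q = 2.49 m³/s × 3.156e+07 s/yr = 7.858e+07 m³/yr.
Hydraulic residence time τ = V/Q = 3.91e+08/7.858e+07 = 4.976 yr.

4.98 yr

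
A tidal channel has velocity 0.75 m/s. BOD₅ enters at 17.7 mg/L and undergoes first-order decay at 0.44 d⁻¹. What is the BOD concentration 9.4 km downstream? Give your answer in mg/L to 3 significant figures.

16.6 mg/L

Travel time t = 9.4 km / 0.75 m/s = 9400/0.75 = 1.253e+04 s = 0.1451 d.
First-order decay: C = 17.7·exp(−0.44·0.1451) = 17.7·0.9382 = 16.61 mg/L.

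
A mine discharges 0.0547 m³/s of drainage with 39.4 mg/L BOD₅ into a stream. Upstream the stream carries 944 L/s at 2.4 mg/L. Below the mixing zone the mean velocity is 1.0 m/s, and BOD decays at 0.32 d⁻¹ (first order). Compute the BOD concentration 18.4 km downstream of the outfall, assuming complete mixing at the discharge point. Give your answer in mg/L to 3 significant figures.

944 L/s = 0.944 m³/s.
After complete mixing, C₀ = (0.0547·39.4 + 0.944·2.4) / 0.9987 = 4.427 mg/L.
Travel time t = 1.84e+04 m / 1.0 m/s = 1.84e+04 s = 0.213 d.
C = 4.427·exp(−0.32·0.213) = 4.427·0.9341 = 4.135 mg/L.

4.13 mg/L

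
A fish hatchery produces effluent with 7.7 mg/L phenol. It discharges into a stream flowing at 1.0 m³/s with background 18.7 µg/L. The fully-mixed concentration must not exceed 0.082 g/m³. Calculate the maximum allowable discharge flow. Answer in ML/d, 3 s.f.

0.718 ML/d

18.7 µg/L = 0.0187 mg/L.
Mass balance at complete mixing: C_std·(Q_w + Q_r) = Q_w·C_e + Q_r·C_b.
Rearranging, Q_w = Q_r·(C_std − C_b)/(C_e − C_std) = 1.0·(0.082 − 0.0187) / (7.7 − 0.082) = 0.008309 m³/s.
= 0.7179 ML/d.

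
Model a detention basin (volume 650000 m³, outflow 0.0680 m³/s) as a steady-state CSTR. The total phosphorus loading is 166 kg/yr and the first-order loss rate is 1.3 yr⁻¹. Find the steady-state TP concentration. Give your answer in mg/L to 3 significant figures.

Outflow Q = 0.0680 m³/s × 3.156e+07 s/yr = 2.146e+06 m³/yr.
Steady-state CSTR mass balance: W = Q·C + k·V·C, so C = W/(Q + kV).
Q + kV = 2.146e+06 + 1.3·650000 = 2.991e+06 m³/yr.
C = 166/2.991e+06 = 5.55e-05 kg/m³ = 0.0555 mg/L.

0.0555 mg/L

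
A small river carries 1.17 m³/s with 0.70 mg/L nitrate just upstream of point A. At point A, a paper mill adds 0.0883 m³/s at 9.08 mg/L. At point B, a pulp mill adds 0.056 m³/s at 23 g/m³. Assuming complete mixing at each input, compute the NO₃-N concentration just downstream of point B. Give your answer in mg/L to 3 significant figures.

After input A: C = (1.17·0.7 + 0.0883·9.08) / 1.258 = 1.288 mg/L.
After input B: C = (1.258·1.288 + 0.056·23) / 1.314 = 2.213 mg/L.

2.21 mg/L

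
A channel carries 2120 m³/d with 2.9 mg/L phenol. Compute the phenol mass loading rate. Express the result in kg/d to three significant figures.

2120 m³/d = 0.02454 m³/s.
Mass flux = Q·C = 0.02454 m³/s × 2.9 g/m³ = 0.07116 g/s.
= 0.07116 g/s × 86.4 = 6.148 kg/d.

6.15 kg/d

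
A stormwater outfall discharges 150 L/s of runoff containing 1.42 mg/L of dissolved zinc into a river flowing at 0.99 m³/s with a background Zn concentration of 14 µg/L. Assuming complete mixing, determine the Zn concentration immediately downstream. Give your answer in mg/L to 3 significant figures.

150 L/s = 0.15 m³/s.
14 µg/L = 0.014 mg/L.
Flow-weighted mixing gives C = (0.15·1.42 + 0.99·0.014) / (0.15 + 0.99) = 0.2269/1.14 = 0.199 mg/L.

0.199 mg/L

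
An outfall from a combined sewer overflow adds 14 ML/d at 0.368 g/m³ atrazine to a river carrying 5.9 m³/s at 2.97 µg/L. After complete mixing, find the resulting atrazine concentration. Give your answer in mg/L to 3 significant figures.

0.0127 mg/L

14 ML/d = 0.162 m³/s.
2.97 µg/L = 0.00297 mg/L.
Conservation of mass across the mixing zone: C = (0.162·0.368 + 5.9·0.00297) / (0.162 + 5.9) = 0.07715/6.062 = 0.01273 mg/L.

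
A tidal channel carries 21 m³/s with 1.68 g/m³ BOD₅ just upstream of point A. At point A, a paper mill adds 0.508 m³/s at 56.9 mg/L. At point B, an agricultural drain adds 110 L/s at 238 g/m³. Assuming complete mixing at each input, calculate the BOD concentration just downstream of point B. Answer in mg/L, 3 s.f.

4.18 mg/L

After input A: C = (21·1.68 + 0.508·56.9) / 21.51 = 2.984 mg/L.
110 L/s = 0.11 m³/s.
After input B: C = (21.51·2.984 + 0.11·238) / 21.62 = 4.18 mg/L.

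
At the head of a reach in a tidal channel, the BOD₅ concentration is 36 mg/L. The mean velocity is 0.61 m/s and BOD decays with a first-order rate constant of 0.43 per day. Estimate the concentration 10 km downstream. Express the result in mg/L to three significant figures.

Travel time t = 10 km / 0.61 m/s = 1e+04/0.61 = 1.639e+04 s = 0.1897 d.
First-order decay: C = 36·exp(−0.43·0.1897) = 36·0.9217 = 33.18 mg/L.

33.2 mg/L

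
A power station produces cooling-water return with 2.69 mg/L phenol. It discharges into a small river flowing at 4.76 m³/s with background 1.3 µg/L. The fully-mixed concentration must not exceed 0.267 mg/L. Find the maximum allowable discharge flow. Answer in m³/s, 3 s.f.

1.3 µg/L = 0.0013 mg/L.
Mass balance at complete mixing: C_std·(Q_w + Q_r) = Q_w·C_e + Q_r·C_b.
Rearranging, Q_w = Q_r·(C_std − C_b)/(C_e − C_std) = 4.76·(0.267 − 0.0013) / (2.69 − 0.267) = 0.522 m³/s.

0.522 m³/s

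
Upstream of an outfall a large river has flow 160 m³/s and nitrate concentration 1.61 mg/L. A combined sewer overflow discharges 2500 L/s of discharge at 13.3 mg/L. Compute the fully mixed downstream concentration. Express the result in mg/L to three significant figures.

2500 L/s = 2.5 m³/s.
By mass balance at complete mixing, C = (2.5·13.3 + 160·1.61) / (2.5 + 160) = 290.9/162.5 = 1.79 mg/L.

1.79 mg/L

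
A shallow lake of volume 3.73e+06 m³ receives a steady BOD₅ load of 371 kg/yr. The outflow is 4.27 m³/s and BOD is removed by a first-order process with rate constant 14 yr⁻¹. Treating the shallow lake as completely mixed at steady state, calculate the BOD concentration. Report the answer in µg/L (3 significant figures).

1.98 µg/L

Outflow Q = 4.27 m³/s × 3.156e+07 s/yr = 1.348e+08 m³/yr.
Steady-state CSTR mass balance: W = Q·C + k·V·C, so C = W/(Q + kV).
Q + kV = 1.348e+08 + 14·3.73e+06 = 1.87e+08 m³/yr.
C = 371/1.87e+08 = 1.984e-06 kg/m³ = 0.001984 mg/L = 1.984 µg/L.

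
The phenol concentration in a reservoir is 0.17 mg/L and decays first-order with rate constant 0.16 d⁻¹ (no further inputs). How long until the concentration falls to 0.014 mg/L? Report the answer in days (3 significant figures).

t = ln(C₀/C)/k = ln(0.17/0.014)/0.16 = 2.497/0.16 = 15.6 d.

15.6 d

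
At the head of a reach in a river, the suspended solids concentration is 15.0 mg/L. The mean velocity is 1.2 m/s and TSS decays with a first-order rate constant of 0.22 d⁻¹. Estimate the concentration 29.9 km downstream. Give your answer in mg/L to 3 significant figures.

Travel time t = 29.9 km / 1.2 m/s = 2.99e+04/1.2 = 2.492e+04 s = 0.2884 d.
First-order decay: C = 15.0·exp(−0.22·0.2884) = 15.0·0.9385 = 14.08 mg/L.

14.1 mg/L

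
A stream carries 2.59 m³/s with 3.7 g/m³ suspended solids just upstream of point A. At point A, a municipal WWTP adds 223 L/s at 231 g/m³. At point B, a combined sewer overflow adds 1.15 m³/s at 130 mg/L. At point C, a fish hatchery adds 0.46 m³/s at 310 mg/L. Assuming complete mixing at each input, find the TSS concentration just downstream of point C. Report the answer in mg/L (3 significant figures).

223 L/s = 0.223 m³/s.
After input A: C = (2.59·3.7 + 0.223·231) / 2.813 = 21.72 mg/L.
After input B: C = (2.813·21.72 + 1.15·130) / 3.963 = 53.14 mg/L.
After input C: C = (3.963·53.14 + 0.46·310) / 4.423 = 79.85 mg/L.

79.9 mg/L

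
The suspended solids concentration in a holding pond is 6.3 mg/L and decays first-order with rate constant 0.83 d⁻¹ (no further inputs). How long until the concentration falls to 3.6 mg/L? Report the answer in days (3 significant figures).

0.674 d

t = ln(C₀/C)/k = ln(6.3/3.6)/0.83 = 0.5596/0.83 = 0.6742 d.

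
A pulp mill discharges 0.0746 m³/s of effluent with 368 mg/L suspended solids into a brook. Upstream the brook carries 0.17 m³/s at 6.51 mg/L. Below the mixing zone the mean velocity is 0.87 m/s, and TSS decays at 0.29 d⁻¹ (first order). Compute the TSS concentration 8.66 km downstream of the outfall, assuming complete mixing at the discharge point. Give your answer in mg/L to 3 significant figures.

After complete mixing, C₀ = (0.0746·368 + 0.17·6.51) / 0.2446 = 116.8 mg/L.
Travel time t = 8660 m / 0.87 m/s = 9954 s = 0.1152 d.
C = 116.8·exp(−0.29·0.1152) = 116.8·0.9671 = 112.9 mg/L.

113 mg/L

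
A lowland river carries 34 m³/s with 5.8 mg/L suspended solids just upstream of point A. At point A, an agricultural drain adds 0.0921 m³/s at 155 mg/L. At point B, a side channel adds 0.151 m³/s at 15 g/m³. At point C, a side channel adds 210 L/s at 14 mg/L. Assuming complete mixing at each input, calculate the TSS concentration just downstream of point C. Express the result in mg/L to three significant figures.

After input A: C = (34·5.8 + 0.0921·155) / 34.09 = 6.203 mg/L.
After input B: C = (34.09·6.203 + 0.151·15) / 34.24 = 6.242 mg/L.
210 L/s = 0.21 m³/s.
After input C: C = (34.24·6.242 + 0.21·14) / 34.45 = 6.289 mg/L.

6.29 mg/L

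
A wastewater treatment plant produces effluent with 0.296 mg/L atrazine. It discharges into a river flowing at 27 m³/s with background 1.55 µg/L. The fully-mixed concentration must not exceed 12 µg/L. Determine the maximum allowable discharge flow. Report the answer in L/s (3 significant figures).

1.55 µg/L = 0.00155 mg/L.
12 µg/L = 0.012 mg/L.
Mass balance at complete mixing: C_std·(Q_w + Q_r) = Q_w·C_e + Q_r·C_b.
Rearranging, Q_w = Q_r·(C_std − C_b)/(C_e − C_std) = 27·(0.012 − 0.00155) / (0.296 − 0.012) = 0.9935 m³/s.
= 993.5 L/s.

993 L/s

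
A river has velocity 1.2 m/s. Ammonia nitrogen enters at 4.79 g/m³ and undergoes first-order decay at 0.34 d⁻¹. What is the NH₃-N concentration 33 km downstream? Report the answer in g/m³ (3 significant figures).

Travel time t = 33 km / 1.2 m/s = 3.3e+04/1.2 = 2.75e+04 s = 0.3183 d.
First-order decay: C = 4.79·exp(−0.34·0.3183) = 4.79·0.8974 = 4.299 g/m³.

4.30 g/m³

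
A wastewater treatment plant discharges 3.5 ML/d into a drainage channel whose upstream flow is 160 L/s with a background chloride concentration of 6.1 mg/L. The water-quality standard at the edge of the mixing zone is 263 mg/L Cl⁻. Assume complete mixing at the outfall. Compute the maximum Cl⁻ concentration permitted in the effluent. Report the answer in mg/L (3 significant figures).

1280 mg/L

3.5 ML/d = 0.04051 m³/s.
160 L/s = 0.16 m³/s.
Mass balance: 263·0.2005 = 0.04051·Cₑ + 0.16·6.1.
Cₑ = (52.73 − 0.976) / 0.04051 = 1278 mg/L.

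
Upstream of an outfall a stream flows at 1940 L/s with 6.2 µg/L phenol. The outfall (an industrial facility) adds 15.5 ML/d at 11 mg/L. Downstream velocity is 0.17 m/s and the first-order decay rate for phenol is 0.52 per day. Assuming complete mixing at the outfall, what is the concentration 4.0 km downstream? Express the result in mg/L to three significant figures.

0.813 mg/L

15.5 ML/d = 0.1794 m³/s.
1940 L/s = 1.94 m³/s.
6.2 µg/L = 0.0062 mg/L.
After complete mixing, C₀ = (0.1794·11 + 1.94·0.0062) / 2.119 = 0.9368 mg/L.
Travel time t = 4000 m / 0.17 m/s = 2.353e+04 s = 0.2723 d.
C = 0.9368·exp(−0.52·0.2723) = 0.9368·0.868 = 0.8131 mg/L.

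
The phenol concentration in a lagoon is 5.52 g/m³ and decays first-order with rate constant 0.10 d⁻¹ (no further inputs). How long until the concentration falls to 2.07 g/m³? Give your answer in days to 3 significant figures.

9.81 d

t = ln(C₀/C)/k = ln(5.52/2.07)/0.10 = 0.9808/0.10 = 9.808 d.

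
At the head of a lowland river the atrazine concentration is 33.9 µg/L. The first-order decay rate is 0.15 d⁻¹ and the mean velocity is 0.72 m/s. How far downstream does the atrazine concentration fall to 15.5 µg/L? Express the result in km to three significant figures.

From C = C₀·e^(−kt), t = ln(C₀/C)/k = ln(33.9/15.5)/0.15 = 0.7826/0.15 = 5.217 d.
Distance = v·t = 0.72 m/s × 4.508e+05 s = 3.245e+05 m = 324.5 km.

325 km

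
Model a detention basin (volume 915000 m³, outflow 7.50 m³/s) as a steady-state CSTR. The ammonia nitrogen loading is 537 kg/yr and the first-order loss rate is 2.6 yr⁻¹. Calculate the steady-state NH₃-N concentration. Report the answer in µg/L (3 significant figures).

Outflow Q = 7.50 m³/s × 3.156e+07 s/yr = 2.367e+08 m³/yr.
Steady-state CSTR mass balance: W = Q·C + k·V·C, so C = W/(Q + kV).
Q + kV = 2.367e+08 + 2.6·915000 = 2.391e+08 m³/yr.
C = 537/2.391e+08 = 2.246e-06 kg/m³ = 0.002246 mg/L = 2.246 µg/L.

2.25 µg/L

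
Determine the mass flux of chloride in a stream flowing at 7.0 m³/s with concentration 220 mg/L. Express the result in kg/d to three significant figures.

133000 kg/d

Mass flux = Q·C = 7 m³/s × 220 g/m³ = 1540 g/s.
= 1540 g/s × 86.4 = 1.331e+05 kg/d.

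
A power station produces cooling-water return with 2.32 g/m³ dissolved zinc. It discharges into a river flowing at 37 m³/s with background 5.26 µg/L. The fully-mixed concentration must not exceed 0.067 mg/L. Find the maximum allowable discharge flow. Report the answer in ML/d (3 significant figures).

87.6 ML/d

5.26 µg/L = 0.00526 mg/L.
Mass balance at complete mixing: C_std·(Q_w + Q_r) = Q_w·C_e + Q_r·C_b.
Rearranging, Q_w = Q_r·(C_std − C_b)/(C_e − C_std) = 37·(0.067 − 0.00526) / (2.32 − 0.067) = 1.014 m³/s.
= 87.6 ML/d.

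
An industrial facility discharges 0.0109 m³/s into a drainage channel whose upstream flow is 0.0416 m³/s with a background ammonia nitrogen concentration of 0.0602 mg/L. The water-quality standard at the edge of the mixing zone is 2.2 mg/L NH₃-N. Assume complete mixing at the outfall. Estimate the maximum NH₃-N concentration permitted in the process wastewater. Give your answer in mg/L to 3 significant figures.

Mass balance: 2.2·0.0525 = 0.0109·Cₑ + 0.0416·0.0602.
Cₑ = (0.1155 − 0.002504) / 0.0109 = 10.37 mg/L.

10.4 mg/L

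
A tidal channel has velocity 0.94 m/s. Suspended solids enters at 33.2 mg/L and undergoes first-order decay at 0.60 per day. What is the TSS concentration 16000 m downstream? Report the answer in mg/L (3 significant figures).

Travel time t = 16000 m / 0.94 m/s = 1.6e+04/0.94 = 1.702e+04 s = 0.197 d.
First-order decay: C = 33.2·exp(−0.60·0.197) = 33.2·0.8885 = 29.5 mg/L.

29.5 mg/L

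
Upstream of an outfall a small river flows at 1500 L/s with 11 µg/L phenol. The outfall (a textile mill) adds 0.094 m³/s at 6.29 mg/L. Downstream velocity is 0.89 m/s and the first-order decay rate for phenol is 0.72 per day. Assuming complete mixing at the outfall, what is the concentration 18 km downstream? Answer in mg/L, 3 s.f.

0.322 mg/L

1500 L/s = 1.5 m³/s.
11 µg/L = 0.011 mg/L.
After complete mixing, C₀ = (0.094·6.29 + 1.5·0.011) / 1.594 = 0.3813 mg/L.
Travel time t = 1.8e+04 m / 0.89 m/s = 2.022e+04 s = 0.2341 d.
C = 0.3813·exp(−0.72·0.2341) = 0.3813·0.8449 = 0.3221 mg/L.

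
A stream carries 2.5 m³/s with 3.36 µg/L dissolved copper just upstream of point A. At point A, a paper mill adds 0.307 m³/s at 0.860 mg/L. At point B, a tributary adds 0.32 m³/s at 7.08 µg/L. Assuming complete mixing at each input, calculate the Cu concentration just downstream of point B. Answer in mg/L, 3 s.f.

0.0878 mg/L

3.36 µg/L = 0.00336 mg/L.
After input A: C = (2.5·0.00336 + 0.307·0.86) / 2.807 = 0.09705 mg/L.
7.08 µg/L = 0.00708 mg/L.
After input B: C = (2.807·0.09705 + 0.32·0.00708) / 3.127 = 0.08784 mg/L.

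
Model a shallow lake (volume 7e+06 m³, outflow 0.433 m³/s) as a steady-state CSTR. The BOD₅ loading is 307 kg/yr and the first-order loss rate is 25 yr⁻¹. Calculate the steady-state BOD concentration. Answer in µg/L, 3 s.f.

1.63 µg/L

Outflow Q = 0.433 m³/s × 3.156e+07 s/yr = 1.366e+07 m³/yr.
Steady-state CSTR mass balance: W = Q·C + k·V·C, so C = W/(Q + kV).
Q + kV = 1.366e+07 + 25·7e+06 = 1.887e+08 m³/yr.
C = 307/1.887e+08 = 1.627e-06 kg/m³ = 0.001627 mg/L = 1.627 µg/L.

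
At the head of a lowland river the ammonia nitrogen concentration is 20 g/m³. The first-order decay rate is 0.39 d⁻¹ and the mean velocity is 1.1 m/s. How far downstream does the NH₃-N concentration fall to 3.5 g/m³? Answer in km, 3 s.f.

From C = C₀·e^(−kt), t = ln(C₀/C)/k = ln(20/3.5)/0.39 = 1.743/0.39 = 4.469 d.
Distance = v·t = 1.1 m/s × 3.861e+05 s = 4.247e+05 m = 424.7 km.

425 km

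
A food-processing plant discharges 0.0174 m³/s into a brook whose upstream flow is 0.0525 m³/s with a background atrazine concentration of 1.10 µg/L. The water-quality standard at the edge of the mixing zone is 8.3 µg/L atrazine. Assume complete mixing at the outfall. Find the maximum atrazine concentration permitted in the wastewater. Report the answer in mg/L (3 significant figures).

0.0300 mg/L

1.10 µg/L = 0.0011 mg/L.
8.3 µg/L = 0.0083 mg/L.
Mass balance: 0.0083·0.0699 = 0.0174·Cₑ + 0.0525·0.0011.
Cₑ = (0.0005802 − 5.775e-05) / 0.0174 = 0.03002 mg/L.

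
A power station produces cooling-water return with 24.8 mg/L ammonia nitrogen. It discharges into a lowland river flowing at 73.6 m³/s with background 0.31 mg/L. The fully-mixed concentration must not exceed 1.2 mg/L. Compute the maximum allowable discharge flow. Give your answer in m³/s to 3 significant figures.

Mass balance at complete mixing: C_std·(Q_w + Q_r) = Q_w·C_e + Q_r·C_b.
Rearranging, Q_w = Q_r·(C_std − C_b)/(C_e − C_std) = 73.6·(1.2 − 0.31) / (24.8 − 1.2) = 2.776 m³/s.

2.78 m³/s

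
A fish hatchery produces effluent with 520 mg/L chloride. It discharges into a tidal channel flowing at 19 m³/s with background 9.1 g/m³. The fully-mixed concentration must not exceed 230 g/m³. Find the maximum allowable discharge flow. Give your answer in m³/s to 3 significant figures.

14.5 m³/s

Mass balance at complete mixing: C_std·(Q_w + Q_r) = Q_w·C_e + Q_r·C_b.
Rearranging, Q_w = Q_r·(C_std − C_b)/(C_e − C_std) = 19·(230 − 9.1) / (520 − 230) = 14.47 m³/s.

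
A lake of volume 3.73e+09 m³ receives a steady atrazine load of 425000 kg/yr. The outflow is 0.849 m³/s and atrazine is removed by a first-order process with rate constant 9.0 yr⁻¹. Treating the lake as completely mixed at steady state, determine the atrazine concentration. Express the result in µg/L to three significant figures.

12.7 µg/L

Outflow Q = 0.849 m³/s × 3.156e+07 s/yr = 2.679e+07 m³/yr.
Steady-state CSTR mass balance: W = Q·C + k·V·C, so C = W/(Q + kV).
Q + kV = 2.679e+07 + 9.0·3.73e+09 = 3.36e+10 m³/yr.
C = 425000/3.36e+10 = 1.265e-05 kg/m³ = 0.01265 mg/L = 12.65 µg/L.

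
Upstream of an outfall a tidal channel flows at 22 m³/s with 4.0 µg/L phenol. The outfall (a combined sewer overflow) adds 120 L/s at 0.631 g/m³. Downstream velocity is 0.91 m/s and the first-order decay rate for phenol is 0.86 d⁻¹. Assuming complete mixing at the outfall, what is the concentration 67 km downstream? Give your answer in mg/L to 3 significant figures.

0.00356 mg/L

120 L/s = 0.12 m³/s.
4.0 µg/L = 0.004 mg/L.
After complete mixing, C₀ = (0.12·0.631 + 22·0.004) / 22.12 = 0.007401 mg/L.
Travel time t = 6.7e+04 m / 0.91 m/s = 7.363e+04 s = 0.8522 d.
C = 0.007401·exp(−0.86·0.8522) = 0.007401·0.4805 = 0.003557 mg/L.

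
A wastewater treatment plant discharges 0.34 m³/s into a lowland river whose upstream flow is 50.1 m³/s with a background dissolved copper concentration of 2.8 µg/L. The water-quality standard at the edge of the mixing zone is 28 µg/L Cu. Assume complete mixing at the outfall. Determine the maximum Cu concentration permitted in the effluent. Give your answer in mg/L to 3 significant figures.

2.8 µg/L = 0.0028 mg/L.
28 µg/L = 0.028 mg/L.
Mass balance: 0.028·50.44 = 0.34·Cₑ + 50.1·0.0028.
Cₑ = (1.412 − 0.1403) / 0.34 = 3.741 mg/L.

3.74 mg/L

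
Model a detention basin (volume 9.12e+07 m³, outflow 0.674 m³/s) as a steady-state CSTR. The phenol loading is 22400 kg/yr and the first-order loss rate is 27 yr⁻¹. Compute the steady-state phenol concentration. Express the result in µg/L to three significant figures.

Outflow Q = 0.674 m³/s × 3.156e+07 s/yr = 2.127e+07 m³/yr.
Steady-state CSTR mass balance: W = Q·C + k·V·C, so C = W/(Q + kV).
Q + kV = 2.127e+07 + 27·9.12e+07 = 2.484e+09 m³/yr.
C = 22400/2.484e+09 = 9.019e-06 kg/m³ = 0.009019 mg/L = 9.019 µg/L.

9.02 µg/L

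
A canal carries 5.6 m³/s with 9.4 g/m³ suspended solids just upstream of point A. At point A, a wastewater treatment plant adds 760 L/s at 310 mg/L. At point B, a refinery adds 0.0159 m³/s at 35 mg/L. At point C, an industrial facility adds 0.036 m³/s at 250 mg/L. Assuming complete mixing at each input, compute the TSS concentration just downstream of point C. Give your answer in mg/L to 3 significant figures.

760 L/s = 0.76 m³/s.
After input A: C = (5.6·9.4 + 0.76·310) / 6.36 = 45.32 mg/L.
After input B: C = (6.36·45.32 + 0.0159·35) / 6.376 = 45.3 mg/L.
After input C: C = (6.376·45.3 + 0.036·250) / 6.412 = 46.44 mg/L.

46.4 mg/L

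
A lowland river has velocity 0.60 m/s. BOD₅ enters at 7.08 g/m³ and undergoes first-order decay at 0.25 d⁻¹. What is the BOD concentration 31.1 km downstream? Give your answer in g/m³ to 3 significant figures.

Travel time t = 31.1 km / 0.60 m/s = 3.11e+04/0.60 = 5.183e+04 s = 0.5999 d.
First-order decay: C = 7.08·exp(−0.25·0.5999) = 7.08·0.8607 = 6.094 g/m³.

6.09 g/m³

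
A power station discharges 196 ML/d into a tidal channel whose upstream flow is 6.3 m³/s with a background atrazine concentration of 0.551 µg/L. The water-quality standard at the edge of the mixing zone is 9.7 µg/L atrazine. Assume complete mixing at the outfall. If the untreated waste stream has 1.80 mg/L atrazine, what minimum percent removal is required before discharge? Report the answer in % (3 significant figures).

98.0 %

196 ML/d = 2.269 m³/s.
0.551 µg/L = 0.000551 mg/L.
9.7 µg/L = 0.0097 mg/L.
Mass balance: 0.0097·8.569 = 2.269·Cₑ + 6.3·0.000551.
Cₑ = (0.08311 − 0.003471) / 2.269 = 0.03511 mg/L.
Required removal = 1 − 0.03511/1.80 = 98.05 %.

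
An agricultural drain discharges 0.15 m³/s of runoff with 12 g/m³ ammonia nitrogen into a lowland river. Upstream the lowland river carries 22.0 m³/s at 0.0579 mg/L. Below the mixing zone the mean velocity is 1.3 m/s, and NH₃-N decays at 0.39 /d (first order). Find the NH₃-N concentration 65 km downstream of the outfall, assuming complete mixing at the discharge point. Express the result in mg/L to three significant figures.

After complete mixing, C₀ = (0.15·12 + 22·0.0579) / 22.15 = 0.1388 mg/L.
Travel time t = 6.5e+04 m / 1.3 m/s = 5e+04 s = 0.5787 d.
C = 0.1388·exp(−0.39·0.5787) = 0.1388·0.798 = 0.1107 mg/L.

0.111 mg/L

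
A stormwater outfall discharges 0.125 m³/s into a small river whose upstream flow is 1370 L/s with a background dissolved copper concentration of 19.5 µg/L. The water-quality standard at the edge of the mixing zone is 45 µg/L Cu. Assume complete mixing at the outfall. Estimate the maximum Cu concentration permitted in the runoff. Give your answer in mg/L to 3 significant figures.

1370 L/s = 1.37 m³/s.
19.5 µg/L = 0.0195 mg/L.
45 µg/L = 0.045 mg/L.
Mass balance: 0.045·1.495 = 0.125·Cₑ + 1.37·0.0195.
Cₑ = (0.06728 − 0.02672) / 0.125 = 0.3245 mg/L.

0.324 mg/L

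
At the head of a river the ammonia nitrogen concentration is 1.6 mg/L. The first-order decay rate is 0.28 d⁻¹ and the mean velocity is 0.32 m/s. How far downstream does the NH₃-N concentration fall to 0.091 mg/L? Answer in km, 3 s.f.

283 km

From C = C₀·e^(−kt), t = ln(C₀/C)/k = ln(1.6/0.091)/0.28 = 2.867/0.28 = 10.24 d.
Distance = v·t = 0.32 m/s × 8.846e+05 s = 2.831e+05 m = 283.1 km.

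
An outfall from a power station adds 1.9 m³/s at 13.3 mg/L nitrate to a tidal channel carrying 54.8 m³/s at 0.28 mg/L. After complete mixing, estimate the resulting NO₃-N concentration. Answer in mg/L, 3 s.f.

By mass balance at complete mixing, C = (1.9·13.3 + 54.8·0.28) / (1.9 + 54.8) = 40.61/56.7 = 0.7163 mg/L.

0.716 mg/L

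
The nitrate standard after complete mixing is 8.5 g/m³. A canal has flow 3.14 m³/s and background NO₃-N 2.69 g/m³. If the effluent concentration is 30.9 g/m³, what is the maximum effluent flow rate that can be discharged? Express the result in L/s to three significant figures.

Mass balance at complete mixing: C_std·(Q_w + Q_r) = Q_w·C_e + Q_r·C_b.
Rearranging, Q_w = Q_r·(C_std − C_b)/(C_e − C_std) = 3.14·(8.5 − 2.69) / (30.9 − 8.5) = 0.8144 m³/s.
= 814.4 L/s.

814 L/s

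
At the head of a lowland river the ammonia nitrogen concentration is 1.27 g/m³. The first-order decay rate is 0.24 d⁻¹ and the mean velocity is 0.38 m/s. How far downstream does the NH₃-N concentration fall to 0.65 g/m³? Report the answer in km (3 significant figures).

91.6 km

From C = C₀·e^(−kt), t = ln(C₀/C)/k = ln(1.27/0.65)/0.24 = 0.6698/0.24 = 2.791 d.
Distance = v·t = 0.38 m/s × 2.411e+05 s = 9.163e+04 m = 91.63 km.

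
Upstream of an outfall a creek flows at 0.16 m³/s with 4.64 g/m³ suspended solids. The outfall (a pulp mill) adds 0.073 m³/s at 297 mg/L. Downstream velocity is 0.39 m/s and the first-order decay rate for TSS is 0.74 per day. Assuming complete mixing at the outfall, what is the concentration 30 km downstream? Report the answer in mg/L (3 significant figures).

49.8 mg/L

After complete mixing, C₀ = (0.073·297 + 0.16·4.64) / 0.233 = 96.24 mg/L.
Travel time t = 3e+04 m / 0.39 m/s = 7.692e+04 s = 0.8903 d.
C = 96.24·exp(−0.74·0.8903) = 96.24·0.5175 = 49.8 mg/L.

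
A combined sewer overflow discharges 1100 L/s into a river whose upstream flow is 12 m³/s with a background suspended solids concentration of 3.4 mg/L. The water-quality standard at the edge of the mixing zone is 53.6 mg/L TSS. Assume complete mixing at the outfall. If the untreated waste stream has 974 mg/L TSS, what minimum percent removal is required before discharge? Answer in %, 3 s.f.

1100 L/s = 1.1 m³/s.
Mass balance: 53.6·13.1 = 1.1·Cₑ + 12·3.4.
Cₑ = (702.2 − 40.8) / 1.1 = 601.2 mg/L.
Required removal = 1 − 601.2/974 = 38.27 %.

38.3 %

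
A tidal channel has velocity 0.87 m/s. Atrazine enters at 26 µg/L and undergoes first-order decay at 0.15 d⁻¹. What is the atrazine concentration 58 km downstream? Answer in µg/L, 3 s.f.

23.2 µg/L

Travel time t = 58 km / 0.87 m/s = 5.8e+04/0.87 = 6.667e+04 s = 0.7716 d.
First-order decay: C = 26·exp(−0.15·0.7716) = 26·0.8907 = 23.16 µg/L.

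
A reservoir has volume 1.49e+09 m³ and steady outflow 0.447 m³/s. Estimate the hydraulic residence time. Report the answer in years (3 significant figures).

Q = 0.447 m³/s × 3.156e+07 s/yr = 1.411e+07 m³/yr.
Hydraulic residence time τ = V/Q = 1.49e+09/1.411e+07 = 105.6 yr.

106 yr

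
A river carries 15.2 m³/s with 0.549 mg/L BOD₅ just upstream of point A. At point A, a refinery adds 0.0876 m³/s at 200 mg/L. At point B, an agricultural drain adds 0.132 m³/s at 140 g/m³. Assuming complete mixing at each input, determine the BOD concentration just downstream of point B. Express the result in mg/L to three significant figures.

After input A: C = (15.2·0.549 + 0.0876·200) / 15.29 = 1.692 mg/L.
After input B: C = (15.29·1.692 + 0.132·140) / 15.42 = 2.876 mg/L.

2.88 mg/L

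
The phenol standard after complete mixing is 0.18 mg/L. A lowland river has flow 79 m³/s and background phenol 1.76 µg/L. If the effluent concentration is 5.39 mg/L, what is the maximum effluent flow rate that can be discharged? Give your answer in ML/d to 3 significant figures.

234 ML/d

1.76 µg/L = 0.00176 mg/L.
Mass balance at complete mixing: C_std·(Q_w + Q_r) = Q_w·C_e + Q_r·C_b.
Rearranging, Q_w = Q_r·(C_std − C_b)/(C_e − C_std) = 79·(0.18 − 0.00176) / (5.39 − 0.18) = 2.703 m³/s.
= 233.5 ML/d.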